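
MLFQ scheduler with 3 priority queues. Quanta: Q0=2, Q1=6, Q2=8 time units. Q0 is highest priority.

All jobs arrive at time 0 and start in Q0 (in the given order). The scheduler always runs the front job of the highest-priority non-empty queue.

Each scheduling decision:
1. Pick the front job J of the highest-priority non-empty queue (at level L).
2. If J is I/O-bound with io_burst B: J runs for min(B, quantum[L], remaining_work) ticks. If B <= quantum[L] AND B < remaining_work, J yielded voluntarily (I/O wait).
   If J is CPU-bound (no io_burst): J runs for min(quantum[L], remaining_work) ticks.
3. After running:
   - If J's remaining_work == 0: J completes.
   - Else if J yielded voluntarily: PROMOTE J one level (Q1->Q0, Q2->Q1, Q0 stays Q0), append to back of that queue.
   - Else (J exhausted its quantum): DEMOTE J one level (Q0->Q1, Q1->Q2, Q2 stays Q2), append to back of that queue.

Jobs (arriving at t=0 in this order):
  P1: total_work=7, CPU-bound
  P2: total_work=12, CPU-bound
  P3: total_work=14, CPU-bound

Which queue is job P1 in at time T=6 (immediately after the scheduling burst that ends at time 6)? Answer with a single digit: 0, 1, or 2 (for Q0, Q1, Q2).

t=0-2: P1@Q0 runs 2, rem=5, quantum used, demote→Q1. Q0=[P2,P3] Q1=[P1] Q2=[]
t=2-4: P2@Q0 runs 2, rem=10, quantum used, demote→Q1. Q0=[P3] Q1=[P1,P2] Q2=[]
t=4-6: P3@Q0 runs 2, rem=12, quantum used, demote→Q1. Q0=[] Q1=[P1,P2,P3] Q2=[]
t=6-11: P1@Q1 runs 5, rem=0, completes. Q0=[] Q1=[P2,P3] Q2=[]
t=11-17: P2@Q1 runs 6, rem=4, quantum used, demote→Q2. Q0=[] Q1=[P3] Q2=[P2]
t=17-23: P3@Q1 runs 6, rem=6, quantum used, demote→Q2. Q0=[] Q1=[] Q2=[P2,P3]
t=23-27: P2@Q2 runs 4, rem=0, completes. Q0=[] Q1=[] Q2=[P3]
t=27-33: P3@Q2 runs 6, rem=0, completes. Q0=[] Q1=[] Q2=[]

Answer: 1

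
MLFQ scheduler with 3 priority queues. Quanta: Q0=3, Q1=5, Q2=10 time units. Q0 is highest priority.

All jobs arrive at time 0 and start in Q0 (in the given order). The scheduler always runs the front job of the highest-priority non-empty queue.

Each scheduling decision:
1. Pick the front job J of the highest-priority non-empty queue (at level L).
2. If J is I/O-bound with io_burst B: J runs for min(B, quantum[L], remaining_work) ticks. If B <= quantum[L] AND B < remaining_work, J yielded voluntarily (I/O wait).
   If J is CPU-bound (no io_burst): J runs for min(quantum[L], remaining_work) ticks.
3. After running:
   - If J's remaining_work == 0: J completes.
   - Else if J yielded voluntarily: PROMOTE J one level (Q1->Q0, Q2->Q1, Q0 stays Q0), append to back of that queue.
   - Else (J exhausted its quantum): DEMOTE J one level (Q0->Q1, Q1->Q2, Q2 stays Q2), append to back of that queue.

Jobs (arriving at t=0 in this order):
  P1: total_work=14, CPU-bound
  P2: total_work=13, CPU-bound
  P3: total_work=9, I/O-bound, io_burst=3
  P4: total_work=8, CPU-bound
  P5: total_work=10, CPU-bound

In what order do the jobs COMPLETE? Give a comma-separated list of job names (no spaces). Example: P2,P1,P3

t=0-3: P1@Q0 runs 3, rem=11, quantum used, demote→Q1. Q0=[P2,P3,P4,P5] Q1=[P1] Q2=[]
t=3-6: P2@Q0 runs 3, rem=10, quantum used, demote→Q1. Q0=[P3,P4,P5] Q1=[P1,P2] Q2=[]
t=6-9: P3@Q0 runs 3, rem=6, I/O yield, promote→Q0. Q0=[P4,P5,P3] Q1=[P1,P2] Q2=[]
t=9-12: P4@Q0 runs 3, rem=5, quantum used, demote→Q1. Q0=[P5,P3] Q1=[P1,P2,P4] Q2=[]
t=12-15: P5@Q0 runs 3, rem=7, quantum used, demote→Q1. Q0=[P3] Q1=[P1,P2,P4,P5] Q2=[]
t=15-18: P3@Q0 runs 3, rem=3, I/O yield, promote→Q0. Q0=[P3] Q1=[P1,P2,P4,P5] Q2=[]
t=18-21: P3@Q0 runs 3, rem=0, completes. Q0=[] Q1=[P1,P2,P4,P5] Q2=[]
t=21-26: P1@Q1 runs 5, rem=6, quantum used, demote→Q2. Q0=[] Q1=[P2,P4,P5] Q2=[P1]
t=26-31: P2@Q1 runs 5, rem=5, quantum used, demote→Q2. Q0=[] Q1=[P4,P5] Q2=[P1,P2]
t=31-36: P4@Q1 runs 5, rem=0, completes. Q0=[] Q1=[P5] Q2=[P1,P2]
t=36-41: P5@Q1 runs 5, rem=2, quantum used, demote→Q2. Q0=[] Q1=[] Q2=[P1,P2,P5]
t=41-47: P1@Q2 runs 6, rem=0, completes. Q0=[] Q1=[] Q2=[P2,P5]
t=47-52: P2@Q2 runs 5, rem=0, completes. Q0=[] Q1=[] Q2=[P5]
t=52-54: P5@Q2 runs 2, rem=0, completes. Q0=[] Q1=[] Q2=[]

Answer: P3,P4,P1,P2,P5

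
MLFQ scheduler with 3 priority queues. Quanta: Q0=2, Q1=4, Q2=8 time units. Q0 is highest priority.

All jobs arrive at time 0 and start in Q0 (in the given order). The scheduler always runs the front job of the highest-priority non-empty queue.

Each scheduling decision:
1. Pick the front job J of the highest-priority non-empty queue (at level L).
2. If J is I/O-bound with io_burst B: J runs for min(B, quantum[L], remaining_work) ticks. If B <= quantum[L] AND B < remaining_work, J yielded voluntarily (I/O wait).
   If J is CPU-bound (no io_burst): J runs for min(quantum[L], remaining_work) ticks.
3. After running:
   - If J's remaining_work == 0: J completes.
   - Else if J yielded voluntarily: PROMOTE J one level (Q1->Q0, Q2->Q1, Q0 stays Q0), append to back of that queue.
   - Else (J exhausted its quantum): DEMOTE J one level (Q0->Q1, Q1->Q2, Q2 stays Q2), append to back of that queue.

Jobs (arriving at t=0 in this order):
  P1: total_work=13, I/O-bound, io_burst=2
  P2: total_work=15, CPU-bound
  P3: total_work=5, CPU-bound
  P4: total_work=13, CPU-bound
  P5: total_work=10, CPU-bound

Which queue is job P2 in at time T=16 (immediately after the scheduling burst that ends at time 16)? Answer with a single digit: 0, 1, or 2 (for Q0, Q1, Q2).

t=0-2: P1@Q0 runs 2, rem=11, I/O yield, promote→Q0. Q0=[P2,P3,P4,P5,P1] Q1=[] Q2=[]
t=2-4: P2@Q0 runs 2, rem=13, quantum used, demote→Q1. Q0=[P3,P4,P5,P1] Q1=[P2] Q2=[]
t=4-6: P3@Q0 runs 2, rem=3, quantum used, demote→Q1. Q0=[P4,P5,P1] Q1=[P2,P3] Q2=[]
t=6-8: P4@Q0 runs 2, rem=11, quantum used, demote→Q1. Q0=[P5,P1] Q1=[P2,P3,P4] Q2=[]
t=8-10: P5@Q0 runs 2, rem=8, quantum used, demote→Q1. Q0=[P1] Q1=[P2,P3,P4,P5] Q2=[]
t=10-12: P1@Q0 runs 2, rem=9, I/O yield, promote→Q0. Q0=[P1] Q1=[P2,P3,P4,P5] Q2=[]
t=12-14: P1@Q0 runs 2, rem=7, I/O yield, promote→Q0. Q0=[P1] Q1=[P2,P3,P4,P5] Q2=[]
t=14-16: P1@Q0 runs 2, rem=5, I/O yield, promote→Q0. Q0=[P1] Q1=[P2,P3,P4,P5] Q2=[]
t=16-18: P1@Q0 runs 2, rem=3, I/O yield, promote→Q0. Q0=[P1] Q1=[P2,P3,P4,P5] Q2=[]
t=18-20: P1@Q0 runs 2, rem=1, I/O yield, promote→Q0. Q0=[P1] Q1=[P2,P3,P4,P5] Q2=[]
t=20-21: P1@Q0 runs 1, rem=0, completes. Q0=[] Q1=[P2,P3,P4,P5] Q2=[]
t=21-25: P2@Q1 runs 4, rem=9, quantum used, demote→Q2. Q0=[] Q1=[P3,P4,P5] Q2=[P2]
t=25-28: P3@Q1 runs 3, rem=0, completes. Q0=[] Q1=[P4,P5] Q2=[P2]
t=28-32: P4@Q1 runs 4, rem=7, quantum used, demote→Q2. Q0=[] Q1=[P5] Q2=[P2,P4]
t=32-36: P5@Q1 runs 4, rem=4, quantum used, demote→Q2. Q0=[] Q1=[] Q2=[P2,P4,P5]
t=36-44: P2@Q2 runs 8, rem=1, quantum used, demote→Q2. Q0=[] Q1=[] Q2=[P4,P5,P2]
t=44-51: P4@Q2 runs 7, rem=0, completes. Q0=[] Q1=[] Q2=[P5,P2]
t=51-55: P5@Q2 runs 4, rem=0, completes. Q0=[] Q1=[] Q2=[P2]
t=55-56: P2@Q2 runs 1, rem=0, completes. Q0=[] Q1=[] Q2=[]

Answer: 1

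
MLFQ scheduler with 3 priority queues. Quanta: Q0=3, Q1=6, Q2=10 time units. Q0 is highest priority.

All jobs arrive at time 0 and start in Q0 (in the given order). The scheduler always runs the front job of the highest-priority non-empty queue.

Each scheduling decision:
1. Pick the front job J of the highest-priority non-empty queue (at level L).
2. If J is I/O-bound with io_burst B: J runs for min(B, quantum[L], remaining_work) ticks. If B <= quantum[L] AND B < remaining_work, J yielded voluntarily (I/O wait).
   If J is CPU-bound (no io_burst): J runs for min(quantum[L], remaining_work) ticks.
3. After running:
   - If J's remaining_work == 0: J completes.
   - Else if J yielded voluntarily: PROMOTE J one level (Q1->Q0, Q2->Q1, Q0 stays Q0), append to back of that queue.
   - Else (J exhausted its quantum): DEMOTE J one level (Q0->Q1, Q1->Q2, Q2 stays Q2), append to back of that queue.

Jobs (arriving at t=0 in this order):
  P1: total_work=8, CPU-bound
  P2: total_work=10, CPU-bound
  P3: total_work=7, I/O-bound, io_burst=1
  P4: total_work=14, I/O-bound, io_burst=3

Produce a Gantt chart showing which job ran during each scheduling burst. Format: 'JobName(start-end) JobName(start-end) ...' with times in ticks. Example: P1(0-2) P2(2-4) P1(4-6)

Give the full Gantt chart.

Answer: P1(0-3) P2(3-6) P3(6-7) P4(7-10) P3(10-11) P4(11-14) P3(14-15) P4(15-18) P3(18-19) P4(19-22) P3(22-23) P4(23-25) P3(25-26) P3(26-27) P1(27-32) P2(32-38) P2(38-39)

Derivation:
t=0-3: P1@Q0 runs 3, rem=5, quantum used, demote→Q1. Q0=[P2,P3,P4] Q1=[P1] Q2=[]
t=3-6: P2@Q0 runs 3, rem=7, quantum used, demote→Q1. Q0=[P3,P4] Q1=[P1,P2] Q2=[]
t=6-7: P3@Q0 runs 1, rem=6, I/O yield, promote→Q0. Q0=[P4,P3] Q1=[P1,P2] Q2=[]
t=7-10: P4@Q0 runs 3, rem=11, I/O yield, promote→Q0. Q0=[P3,P4] Q1=[P1,P2] Q2=[]
t=10-11: P3@Q0 runs 1, rem=5, I/O yield, promote→Q0. Q0=[P4,P3] Q1=[P1,P2] Q2=[]
t=11-14: P4@Q0 runs 3, rem=8, I/O yield, promote→Q0. Q0=[P3,P4] Q1=[P1,P2] Q2=[]
t=14-15: P3@Q0 runs 1, rem=4, I/O yield, promote→Q0. Q0=[P4,P3] Q1=[P1,P2] Q2=[]
t=15-18: P4@Q0 runs 3, rem=5, I/O yield, promote→Q0. Q0=[P3,P4] Q1=[P1,P2] Q2=[]
t=18-19: P3@Q0 runs 1, rem=3, I/O yield, promote→Q0. Q0=[P4,P3] Q1=[P1,P2] Q2=[]
t=19-22: P4@Q0 runs 3, rem=2, I/O yield, promote→Q0. Q0=[P3,P4] Q1=[P1,P2] Q2=[]
t=22-23: P3@Q0 runs 1, rem=2, I/O yield, promote→Q0. Q0=[P4,P3] Q1=[P1,P2] Q2=[]
t=23-25: P4@Q0 runs 2, rem=0, completes. Q0=[P3] Q1=[P1,P2] Q2=[]
t=25-26: P3@Q0 runs 1, rem=1, I/O yield, promote→Q0. Q0=[P3] Q1=[P1,P2] Q2=[]
t=26-27: P3@Q0 runs 1, rem=0, completes. Q0=[] Q1=[P1,P2] Q2=[]
t=27-32: P1@Q1 runs 5, rem=0, completes. Q0=[] Q1=[P2] Q2=[]
t=32-38: P2@Q1 runs 6, rem=1, quantum used, demote→Q2. Q0=[] Q1=[] Q2=[P2]
t=38-39: P2@Q2 runs 1, rem=0, completes. Q0=[] Q1=[] Q2=[]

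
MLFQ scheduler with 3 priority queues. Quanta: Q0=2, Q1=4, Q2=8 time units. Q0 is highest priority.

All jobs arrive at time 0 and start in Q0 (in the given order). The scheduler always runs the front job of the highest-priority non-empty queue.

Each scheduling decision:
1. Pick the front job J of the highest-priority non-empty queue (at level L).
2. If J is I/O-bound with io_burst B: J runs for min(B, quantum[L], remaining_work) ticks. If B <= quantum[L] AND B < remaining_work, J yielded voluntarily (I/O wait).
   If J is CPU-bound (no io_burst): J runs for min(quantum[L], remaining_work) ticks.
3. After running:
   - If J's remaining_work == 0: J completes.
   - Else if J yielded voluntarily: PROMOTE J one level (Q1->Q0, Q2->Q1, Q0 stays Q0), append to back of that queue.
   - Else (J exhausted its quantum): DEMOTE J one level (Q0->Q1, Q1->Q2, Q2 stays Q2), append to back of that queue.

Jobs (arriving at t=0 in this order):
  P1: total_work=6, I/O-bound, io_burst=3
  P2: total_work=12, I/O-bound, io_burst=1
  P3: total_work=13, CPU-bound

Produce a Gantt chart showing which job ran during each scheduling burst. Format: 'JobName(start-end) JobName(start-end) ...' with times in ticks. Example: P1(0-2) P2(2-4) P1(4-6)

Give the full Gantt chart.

t=0-2: P1@Q0 runs 2, rem=4, quantum used, demote→Q1. Q0=[P2,P3] Q1=[P1] Q2=[]
t=2-3: P2@Q0 runs 1, rem=11, I/O yield, promote→Q0. Q0=[P3,P2] Q1=[P1] Q2=[]
t=3-5: P3@Q0 runs 2, rem=11, quantum used, demote→Q1. Q0=[P2] Q1=[P1,P3] Q2=[]
t=5-6: P2@Q0 runs 1, rem=10, I/O yield, promote→Q0. Q0=[P2] Q1=[P1,P3] Q2=[]
t=6-7: P2@Q0 runs 1, rem=9, I/O yield, promote→Q0. Q0=[P2] Q1=[P1,P3] Q2=[]
t=7-8: P2@Q0 runs 1, rem=8, I/O yield, promote→Q0. Q0=[P2] Q1=[P1,P3] Q2=[]
t=8-9: P2@Q0 runs 1, rem=7, I/O yield, promote→Q0. Q0=[P2] Q1=[P1,P3] Q2=[]
t=9-10: P2@Q0 runs 1, rem=6, I/O yield, promote→Q0. Q0=[P2] Q1=[P1,P3] Q2=[]
t=10-11: P2@Q0 runs 1, rem=5, I/O yield, promote→Q0. Q0=[P2] Q1=[P1,P3] Q2=[]
t=11-12: P2@Q0 runs 1, rem=4, I/O yield, promote→Q0. Q0=[P2] Q1=[P1,P3] Q2=[]
t=12-13: P2@Q0 runs 1, rem=3, I/O yield, promote→Q0. Q0=[P2] Q1=[P1,P3] Q2=[]
t=13-14: P2@Q0 runs 1, rem=2, I/O yield, promote→Q0. Q0=[P2] Q1=[P1,P3] Q2=[]
t=14-15: P2@Q0 runs 1, rem=1, I/O yield, promote→Q0. Q0=[P2] Q1=[P1,P3] Q2=[]
t=15-16: P2@Q0 runs 1, rem=0, completes. Q0=[] Q1=[P1,P3] Q2=[]
t=16-19: P1@Q1 runs 3, rem=1, I/O yield, promote→Q0. Q0=[P1] Q1=[P3] Q2=[]
t=19-20: P1@Q0 runs 1, rem=0, completes. Q0=[] Q1=[P3] Q2=[]
t=20-24: P3@Q1 runs 4, rem=7, quantum used, demote→Q2. Q0=[] Q1=[] Q2=[P3]
t=24-31: P3@Q2 runs 7, rem=0, completes. Q0=[] Q1=[] Q2=[]

Answer: P1(0-2) P2(2-3) P3(3-5) P2(5-6) P2(6-7) P2(7-8) P2(8-9) P2(9-10) P2(10-11) P2(11-12) P2(12-13) P2(13-14) P2(14-15) P2(15-16) P1(16-19) P1(19-20) P3(20-24) P3(24-31)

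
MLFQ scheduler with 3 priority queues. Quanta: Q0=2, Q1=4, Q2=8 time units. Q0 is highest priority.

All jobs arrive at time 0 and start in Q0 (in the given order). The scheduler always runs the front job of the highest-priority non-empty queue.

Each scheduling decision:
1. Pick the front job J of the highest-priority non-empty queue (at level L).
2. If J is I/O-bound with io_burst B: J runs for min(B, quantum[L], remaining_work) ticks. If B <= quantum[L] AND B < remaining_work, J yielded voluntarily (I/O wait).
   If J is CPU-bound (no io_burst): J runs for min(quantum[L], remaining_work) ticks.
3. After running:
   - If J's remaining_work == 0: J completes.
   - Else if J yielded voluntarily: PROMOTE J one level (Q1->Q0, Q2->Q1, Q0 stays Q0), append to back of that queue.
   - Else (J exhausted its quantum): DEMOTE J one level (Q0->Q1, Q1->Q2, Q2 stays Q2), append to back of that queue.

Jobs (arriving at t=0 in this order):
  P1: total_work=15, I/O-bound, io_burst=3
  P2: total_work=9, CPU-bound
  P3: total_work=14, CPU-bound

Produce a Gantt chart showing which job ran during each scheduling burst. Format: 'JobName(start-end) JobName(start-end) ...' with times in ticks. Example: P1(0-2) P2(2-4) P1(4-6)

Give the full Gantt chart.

Answer: P1(0-2) P2(2-4) P3(4-6) P1(6-9) P1(9-11) P2(11-15) P3(15-19) P1(19-22) P1(22-24) P1(24-27) P2(27-30) P3(30-38)

Derivation:
t=0-2: P1@Q0 runs 2, rem=13, quantum used, demote→Q1. Q0=[P2,P3] Q1=[P1] Q2=[]
t=2-4: P2@Q0 runs 2, rem=7, quantum used, demote→Q1. Q0=[P3] Q1=[P1,P2] Q2=[]
t=4-6: P3@Q0 runs 2, rem=12, quantum used, demote→Q1. Q0=[] Q1=[P1,P2,P3] Q2=[]
t=6-9: P1@Q1 runs 3, rem=10, I/O yield, promote→Q0. Q0=[P1] Q1=[P2,P3] Q2=[]
t=9-11: P1@Q0 runs 2, rem=8, quantum used, demote→Q1. Q0=[] Q1=[P2,P3,P1] Q2=[]
t=11-15: P2@Q1 runs 4, rem=3, quantum used, demote→Q2. Q0=[] Q1=[P3,P1] Q2=[P2]
t=15-19: P3@Q1 runs 4, rem=8, quantum used, demote→Q2. Q0=[] Q1=[P1] Q2=[P2,P3]
t=19-22: P1@Q1 runs 3, rem=5, I/O yield, promote→Q0. Q0=[P1] Q1=[] Q2=[P2,P3]
t=22-24: P1@Q0 runs 2, rem=3, quantum used, demote→Q1. Q0=[] Q1=[P1] Q2=[P2,P3]
t=24-27: P1@Q1 runs 3, rem=0, completes. Q0=[] Q1=[] Q2=[P2,P3]
t=27-30: P2@Q2 runs 3, rem=0, completes. Q0=[] Q1=[] Q2=[P3]
t=30-38: P3@Q2 runs 8, rem=0, completes. Q0=[] Q1=[] Q2=[]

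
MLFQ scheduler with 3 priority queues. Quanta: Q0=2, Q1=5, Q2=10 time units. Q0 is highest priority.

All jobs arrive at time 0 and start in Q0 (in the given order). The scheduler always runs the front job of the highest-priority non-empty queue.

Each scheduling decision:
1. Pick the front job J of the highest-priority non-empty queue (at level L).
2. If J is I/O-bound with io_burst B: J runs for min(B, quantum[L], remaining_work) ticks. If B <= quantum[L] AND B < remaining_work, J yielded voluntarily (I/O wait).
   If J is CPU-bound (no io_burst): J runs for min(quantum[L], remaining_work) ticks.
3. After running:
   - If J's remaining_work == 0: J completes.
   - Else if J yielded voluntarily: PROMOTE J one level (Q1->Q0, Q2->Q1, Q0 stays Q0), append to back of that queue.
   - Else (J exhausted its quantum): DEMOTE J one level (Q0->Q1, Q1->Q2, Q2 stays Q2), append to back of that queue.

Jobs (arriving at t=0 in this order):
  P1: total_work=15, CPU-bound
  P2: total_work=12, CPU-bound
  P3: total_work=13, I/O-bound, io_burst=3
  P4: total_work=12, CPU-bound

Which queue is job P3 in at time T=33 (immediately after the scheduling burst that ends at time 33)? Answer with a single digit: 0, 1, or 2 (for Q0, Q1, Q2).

t=0-2: P1@Q0 runs 2, rem=13, quantum used, demote→Q1. Q0=[P2,P3,P4] Q1=[P1] Q2=[]
t=2-4: P2@Q0 runs 2, rem=10, quantum used, demote→Q1. Q0=[P3,P4] Q1=[P1,P2] Q2=[]
t=4-6: P3@Q0 runs 2, rem=11, quantum used, demote→Q1. Q0=[P4] Q1=[P1,P2,P3] Q2=[]
t=6-8: P4@Q0 runs 2, rem=10, quantum used, demote→Q1. Q0=[] Q1=[P1,P2,P3,P4] Q2=[]
t=8-13: P1@Q1 runs 5, rem=8, quantum used, demote→Q2. Q0=[] Q1=[P2,P3,P4] Q2=[P1]
t=13-18: P2@Q1 runs 5, rem=5, quantum used, demote→Q2. Q0=[] Q1=[P3,P4] Q2=[P1,P2]
t=18-21: P3@Q1 runs 3, rem=8, I/O yield, promote→Q0. Q0=[P3] Q1=[P4] Q2=[P1,P2]
t=21-23: P3@Q0 runs 2, rem=6, quantum used, demote→Q1. Q0=[] Q1=[P4,P3] Q2=[P1,P2]
t=23-28: P4@Q1 runs 5, rem=5, quantum used, demote→Q2. Q0=[] Q1=[P3] Q2=[P1,P2,P4]
t=28-31: P3@Q1 runs 3, rem=3, I/O yield, promote→Q0. Q0=[P3] Q1=[] Q2=[P1,P2,P4]
t=31-33: P3@Q0 runs 2, rem=1, quantum used, demote→Q1. Q0=[] Q1=[P3] Q2=[P1,P2,P4]
t=33-34: P3@Q1 runs 1, rem=0, completes. Q0=[] Q1=[] Q2=[P1,P2,P4]
t=34-42: P1@Q2 runs 8, rem=0, completes. Q0=[] Q1=[] Q2=[P2,P4]
t=42-47: P2@Q2 runs 5, rem=0, completes. Q0=[] Q1=[] Q2=[P4]
t=47-52: P4@Q2 runs 5, rem=0, completes. Q0=[] Q1=[] Q2=[]

Answer: 1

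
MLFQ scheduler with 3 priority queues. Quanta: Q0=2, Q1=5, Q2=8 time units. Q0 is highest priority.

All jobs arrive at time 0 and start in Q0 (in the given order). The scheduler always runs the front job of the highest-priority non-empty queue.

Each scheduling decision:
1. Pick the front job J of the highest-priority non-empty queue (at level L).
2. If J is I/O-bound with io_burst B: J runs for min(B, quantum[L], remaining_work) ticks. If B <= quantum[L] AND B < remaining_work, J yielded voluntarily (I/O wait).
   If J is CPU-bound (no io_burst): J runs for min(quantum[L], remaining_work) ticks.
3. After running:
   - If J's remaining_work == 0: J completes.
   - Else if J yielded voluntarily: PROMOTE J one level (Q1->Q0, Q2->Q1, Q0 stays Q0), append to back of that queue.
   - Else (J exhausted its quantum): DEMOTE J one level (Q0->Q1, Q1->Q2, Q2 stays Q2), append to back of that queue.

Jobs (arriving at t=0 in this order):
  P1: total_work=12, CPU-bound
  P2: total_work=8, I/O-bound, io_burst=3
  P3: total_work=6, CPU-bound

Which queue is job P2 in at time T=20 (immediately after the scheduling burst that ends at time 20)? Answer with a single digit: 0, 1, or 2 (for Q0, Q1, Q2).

t=0-2: P1@Q0 runs 2, rem=10, quantum used, demote→Q1. Q0=[P2,P3] Q1=[P1] Q2=[]
t=2-4: P2@Q0 runs 2, rem=6, quantum used, demote→Q1. Q0=[P3] Q1=[P1,P2] Q2=[]
t=4-6: P3@Q0 runs 2, rem=4, quantum used, demote→Q1. Q0=[] Q1=[P1,P2,P3] Q2=[]
t=6-11: P1@Q1 runs 5, rem=5, quantum used, demote→Q2. Q0=[] Q1=[P2,P3] Q2=[P1]
t=11-14: P2@Q1 runs 3, rem=3, I/O yield, promote→Q0. Q0=[P2] Q1=[P3] Q2=[P1]
t=14-16: P2@Q0 runs 2, rem=1, quantum used, demote→Q1. Q0=[] Q1=[P3,P2] Q2=[P1]
t=16-20: P3@Q1 runs 4, rem=0, completes. Q0=[] Q1=[P2] Q2=[P1]
t=20-21: P2@Q1 runs 1, rem=0, completes. Q0=[] Q1=[] Q2=[P1]
t=21-26: P1@Q2 runs 5, rem=0, completes. Q0=[] Q1=[] Q2=[]

Answer: 1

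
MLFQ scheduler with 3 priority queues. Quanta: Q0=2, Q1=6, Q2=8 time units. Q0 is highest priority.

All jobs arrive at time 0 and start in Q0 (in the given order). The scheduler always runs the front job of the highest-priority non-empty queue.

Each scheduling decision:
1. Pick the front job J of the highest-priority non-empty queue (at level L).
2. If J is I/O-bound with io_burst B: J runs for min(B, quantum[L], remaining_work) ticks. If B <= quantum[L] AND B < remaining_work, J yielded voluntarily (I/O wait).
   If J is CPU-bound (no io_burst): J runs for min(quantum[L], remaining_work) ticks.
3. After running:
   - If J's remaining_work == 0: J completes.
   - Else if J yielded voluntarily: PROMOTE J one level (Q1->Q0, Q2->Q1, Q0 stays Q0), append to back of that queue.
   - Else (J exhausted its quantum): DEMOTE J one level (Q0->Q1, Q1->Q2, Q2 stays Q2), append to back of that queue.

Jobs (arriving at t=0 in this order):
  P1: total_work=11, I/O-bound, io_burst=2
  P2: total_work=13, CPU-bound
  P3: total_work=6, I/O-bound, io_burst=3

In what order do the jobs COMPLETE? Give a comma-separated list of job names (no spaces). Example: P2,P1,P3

t=0-2: P1@Q0 runs 2, rem=9, I/O yield, promote→Q0. Q0=[P2,P3,P1] Q1=[] Q2=[]
t=2-4: P2@Q0 runs 2, rem=11, quantum used, demote→Q1. Q0=[P3,P1] Q1=[P2] Q2=[]
t=4-6: P3@Q0 runs 2, rem=4, quantum used, demote→Q1. Q0=[P1] Q1=[P2,P3] Q2=[]
t=6-8: P1@Q0 runs 2, rem=7, I/O yield, promote→Q0. Q0=[P1] Q1=[P2,P3] Q2=[]
t=8-10: P1@Q0 runs 2, rem=5, I/O yield, promote→Q0. Q0=[P1] Q1=[P2,P3] Q2=[]
t=10-12: P1@Q0 runs 2, rem=3, I/O yield, promote→Q0. Q0=[P1] Q1=[P2,P3] Q2=[]
t=12-14: P1@Q0 runs 2, rem=1, I/O yield, promote→Q0. Q0=[P1] Q1=[P2,P3] Q2=[]
t=14-15: P1@Q0 runs 1, rem=0, completes. Q0=[] Q1=[P2,P3] Q2=[]
t=15-21: P2@Q1 runs 6, rem=5, quantum used, demote→Q2. Q0=[] Q1=[P3] Q2=[P2]
t=21-24: P3@Q1 runs 3, rem=1, I/O yield, promote→Q0. Q0=[P3] Q1=[] Q2=[P2]
t=24-25: P3@Q0 runs 1, rem=0, completes. Q0=[] Q1=[] Q2=[P2]
t=25-30: P2@Q2 runs 5, rem=0, completes. Q0=[] Q1=[] Q2=[]

Answer: P1,P3,P2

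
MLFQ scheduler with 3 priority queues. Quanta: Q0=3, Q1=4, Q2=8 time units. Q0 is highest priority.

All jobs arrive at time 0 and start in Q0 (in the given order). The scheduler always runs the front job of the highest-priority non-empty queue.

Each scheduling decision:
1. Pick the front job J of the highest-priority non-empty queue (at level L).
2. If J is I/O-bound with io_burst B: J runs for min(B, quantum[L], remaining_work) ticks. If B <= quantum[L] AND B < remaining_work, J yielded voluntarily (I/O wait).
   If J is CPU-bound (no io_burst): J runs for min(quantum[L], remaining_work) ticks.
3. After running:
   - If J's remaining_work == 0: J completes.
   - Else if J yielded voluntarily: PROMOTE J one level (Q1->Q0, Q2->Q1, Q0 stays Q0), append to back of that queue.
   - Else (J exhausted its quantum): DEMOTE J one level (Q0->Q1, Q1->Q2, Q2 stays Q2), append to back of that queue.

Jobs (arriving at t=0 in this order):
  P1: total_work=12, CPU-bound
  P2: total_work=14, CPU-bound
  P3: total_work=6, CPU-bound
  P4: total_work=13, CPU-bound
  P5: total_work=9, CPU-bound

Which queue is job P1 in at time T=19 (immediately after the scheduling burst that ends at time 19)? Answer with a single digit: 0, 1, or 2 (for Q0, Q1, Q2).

t=0-3: P1@Q0 runs 3, rem=9, quantum used, demote→Q1. Q0=[P2,P3,P4,P5] Q1=[P1] Q2=[]
t=3-6: P2@Q0 runs 3, rem=11, quantum used, demote→Q1. Q0=[P3,P4,P5] Q1=[P1,P2] Q2=[]
t=6-9: P3@Q0 runs 3, rem=3, quantum used, demote→Q1. Q0=[P4,P5] Q1=[P1,P2,P3] Q2=[]
t=9-12: P4@Q0 runs 3, rem=10, quantum used, demote→Q1. Q0=[P5] Q1=[P1,P2,P3,P4] Q2=[]
t=12-15: P5@Q0 runs 3, rem=6, quantum used, demote→Q1. Q0=[] Q1=[P1,P2,P3,P4,P5] Q2=[]
t=15-19: P1@Q1 runs 4, rem=5, quantum used, demote→Q2. Q0=[] Q1=[P2,P3,P4,P5] Q2=[P1]
t=19-23: P2@Q1 runs 4, rem=7, quantum used, demote→Q2. Q0=[] Q1=[P3,P4,P5] Q2=[P1,P2]
t=23-26: P3@Q1 runs 3, rem=0, completes. Q0=[] Q1=[P4,P5] Q2=[P1,P2]
t=26-30: P4@Q1 runs 4, rem=6, quantum used, demote→Q2. Q0=[] Q1=[P5] Q2=[P1,P2,P4]
t=30-34: P5@Q1 runs 4, rem=2, quantum used, demote→Q2. Q0=[] Q1=[] Q2=[P1,P2,P4,P5]
t=34-39: P1@Q2 runs 5, rem=0, completes. Q0=[] Q1=[] Q2=[P2,P4,P5]
t=39-46: P2@Q2 runs 7, rem=0, completes. Q0=[] Q1=[] Q2=[P4,P5]
t=46-52: P4@Q2 runs 6, rem=0, completes. Q0=[] Q1=[] Q2=[P5]
t=52-54: P5@Q2 runs 2, rem=0, completes. Q0=[] Q1=[] Q2=[]

Answer: 2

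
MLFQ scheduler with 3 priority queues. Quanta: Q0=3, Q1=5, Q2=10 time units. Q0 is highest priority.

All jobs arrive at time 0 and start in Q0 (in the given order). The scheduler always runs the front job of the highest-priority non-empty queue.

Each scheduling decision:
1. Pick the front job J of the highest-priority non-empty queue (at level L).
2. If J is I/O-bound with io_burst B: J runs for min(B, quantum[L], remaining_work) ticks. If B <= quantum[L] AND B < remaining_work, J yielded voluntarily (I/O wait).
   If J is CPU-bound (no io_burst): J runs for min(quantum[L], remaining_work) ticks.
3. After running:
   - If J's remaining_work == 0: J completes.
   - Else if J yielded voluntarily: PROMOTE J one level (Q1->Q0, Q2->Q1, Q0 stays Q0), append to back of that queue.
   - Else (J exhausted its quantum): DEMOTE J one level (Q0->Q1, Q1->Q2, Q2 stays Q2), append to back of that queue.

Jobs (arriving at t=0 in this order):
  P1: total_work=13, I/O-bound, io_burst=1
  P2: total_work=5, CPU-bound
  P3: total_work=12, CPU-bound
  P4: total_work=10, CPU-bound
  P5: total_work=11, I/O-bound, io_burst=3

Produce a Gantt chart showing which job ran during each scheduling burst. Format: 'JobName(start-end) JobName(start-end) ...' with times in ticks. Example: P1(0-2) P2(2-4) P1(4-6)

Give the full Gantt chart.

t=0-1: P1@Q0 runs 1, rem=12, I/O yield, promote→Q0. Q0=[P2,P3,P4,P5,P1] Q1=[] Q2=[]
t=1-4: P2@Q0 runs 3, rem=2, quantum used, demote→Q1. Q0=[P3,P4,P5,P1] Q1=[P2] Q2=[]
t=4-7: P3@Q0 runs 3, rem=9, quantum used, demote→Q1. Q0=[P4,P5,P1] Q1=[P2,P3] Q2=[]
t=7-10: P4@Q0 runs 3, rem=7, quantum used, demote→Q1. Q0=[P5,P1] Q1=[P2,P3,P4] Q2=[]
t=10-13: P5@Q0 runs 3, rem=8, I/O yield, promote→Q0. Q0=[P1,P5] Q1=[P2,P3,P4] Q2=[]
t=13-14: P1@Q0 runs 1, rem=11, I/O yield, promote→Q0. Q0=[P5,P1] Q1=[P2,P3,P4] Q2=[]
t=14-17: P5@Q0 runs 3, rem=5, I/O yield, promote→Q0. Q0=[P1,P5] Q1=[P2,P3,P4] Q2=[]
t=17-18: P1@Q0 runs 1, rem=10, I/O yield, promote→Q0. Q0=[P5,P1] Q1=[P2,P3,P4] Q2=[]
t=18-21: P5@Q0 runs 3, rem=2, I/O yield, promote→Q0. Q0=[P1,P5] Q1=[P2,P3,P4] Q2=[]
t=21-22: P1@Q0 runs 1, rem=9, I/O yield, promote→Q0. Q0=[P5,P1] Q1=[P2,P3,P4] Q2=[]
t=22-24: P5@Q0 runs 2, rem=0, completes. Q0=[P1] Q1=[P2,P3,P4] Q2=[]
t=24-25: P1@Q0 runs 1, rem=8, I/O yield, promote→Q0. Q0=[P1] Q1=[P2,P3,P4] Q2=[]
t=25-26: P1@Q0 runs 1, rem=7, I/O yield, promote→Q0. Q0=[P1] Q1=[P2,P3,P4] Q2=[]
t=26-27: P1@Q0 runs 1, rem=6, I/O yield, promote→Q0. Q0=[P1] Q1=[P2,P3,P4] Q2=[]
t=27-28: P1@Q0 runs 1, rem=5, I/O yield, promote→Q0. Q0=[P1] Q1=[P2,P3,P4] Q2=[]
t=28-29: P1@Q0 runs 1, rem=4, I/O yield, promote→Q0. Q0=[P1] Q1=[P2,P3,P4] Q2=[]
t=29-30: P1@Q0 runs 1, rem=3, I/O yield, promote→Q0. Q0=[P1] Q1=[P2,P3,P4] Q2=[]
t=30-31: P1@Q0 runs 1, rem=2, I/O yield, promote→Q0. Q0=[P1] Q1=[P2,P3,P4] Q2=[]
t=31-32: P1@Q0 runs 1, rem=1, I/O yield, promote→Q0. Q0=[P1] Q1=[P2,P3,P4] Q2=[]
t=32-33: P1@Q0 runs 1, rem=0, completes. Q0=[] Q1=[P2,P3,P4] Q2=[]
t=33-35: P2@Q1 runs 2, rem=0, completes. Q0=[] Q1=[P3,P4] Q2=[]
t=35-40: P3@Q1 runs 5, rem=4, quantum used, demote→Q2. Q0=[] Q1=[P4] Q2=[P3]
t=40-45: P4@Q1 runs 5, rem=2, quantum used, demote→Q2. Q0=[] Q1=[] Q2=[P3,P4]
t=45-49: P3@Q2 runs 4, rem=0, completes. Q0=[] Q1=[] Q2=[P4]
t=49-51: P4@Q2 runs 2, rem=0, completes. Q0=[] Q1=[] Q2=[]

Answer: P1(0-1) P2(1-4) P3(4-7) P4(7-10) P5(10-13) P1(13-14) P5(14-17) P1(17-18) P5(18-21) P1(21-22) P5(22-24) P1(24-25) P1(25-26) P1(26-27) P1(27-28) P1(28-29) P1(29-30) P1(30-31) P1(31-32) P1(32-33) P2(33-35) P3(35-40) P4(40-45) P3(45-49) P4(49-51)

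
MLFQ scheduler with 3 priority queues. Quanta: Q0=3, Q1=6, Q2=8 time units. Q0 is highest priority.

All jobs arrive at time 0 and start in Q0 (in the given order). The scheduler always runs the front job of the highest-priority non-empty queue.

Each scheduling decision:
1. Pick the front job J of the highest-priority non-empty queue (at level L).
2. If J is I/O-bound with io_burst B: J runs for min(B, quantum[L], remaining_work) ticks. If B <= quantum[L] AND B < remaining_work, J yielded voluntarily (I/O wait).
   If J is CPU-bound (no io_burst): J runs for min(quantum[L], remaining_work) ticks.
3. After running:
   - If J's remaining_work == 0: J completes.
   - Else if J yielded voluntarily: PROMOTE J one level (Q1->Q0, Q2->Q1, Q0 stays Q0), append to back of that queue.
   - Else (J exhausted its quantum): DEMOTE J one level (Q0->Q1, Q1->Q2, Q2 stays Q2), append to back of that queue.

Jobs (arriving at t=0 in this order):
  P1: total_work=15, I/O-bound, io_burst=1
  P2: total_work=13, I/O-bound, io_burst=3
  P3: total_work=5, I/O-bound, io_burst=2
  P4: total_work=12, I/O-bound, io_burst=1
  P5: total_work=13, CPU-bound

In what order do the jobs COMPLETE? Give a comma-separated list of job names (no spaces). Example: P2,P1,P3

Answer: P3,P2,P4,P1,P5

Derivation:
t=0-1: P1@Q0 runs 1, rem=14, I/O yield, promote→Q0. Q0=[P2,P3,P4,P5,P1] Q1=[] Q2=[]
t=1-4: P2@Q0 runs 3, rem=10, I/O yield, promote→Q0. Q0=[P3,P4,P5,P1,P2] Q1=[] Q2=[]
t=4-6: P3@Q0 runs 2, rem=3, I/O yield, promote→Q0. Q0=[P4,P5,P1,P2,P3] Q1=[] Q2=[]
t=6-7: P4@Q0 runs 1, rem=11, I/O yield, promote→Q0. Q0=[P5,P1,P2,P3,P4] Q1=[] Q2=[]
t=7-10: P5@Q0 runs 3, rem=10, quantum used, demote→Q1. Q0=[P1,P2,P3,P4] Q1=[P5] Q2=[]
t=10-11: P1@Q0 runs 1, rem=13, I/O yield, promote→Q0. Q0=[P2,P3,P4,P1] Q1=[P5] Q2=[]
t=11-14: P2@Q0 runs 3, rem=7, I/O yield, promote→Q0. Q0=[P3,P4,P1,P2] Q1=[P5] Q2=[]
t=14-16: P3@Q0 runs 2, rem=1, I/O yield, promote→Q0. Q0=[P4,P1,P2,P3] Q1=[P5] Q2=[]
t=16-17: P4@Q0 runs 1, rem=10, I/O yield, promote→Q0. Q0=[P1,P2,P3,P4] Q1=[P5] Q2=[]
t=17-18: P1@Q0 runs 1, rem=12, I/O yield, promote→Q0. Q0=[P2,P3,P4,P1] Q1=[P5] Q2=[]
t=18-21: P2@Q0 runs 3, rem=4, I/O yield, promote→Q0. Q0=[P3,P4,P1,P2] Q1=[P5] Q2=[]
t=21-22: P3@Q0 runs 1, rem=0, completes. Q0=[P4,P1,P2] Q1=[P5] Q2=[]
t=22-23: P4@Q0 runs 1, rem=9, I/O yield, promote→Q0. Q0=[P1,P2,P4] Q1=[P5] Q2=[]
t=23-24: P1@Q0 runs 1, rem=11, I/O yield, promote→Q0. Q0=[P2,P4,P1] Q1=[P5] Q2=[]
t=24-27: P2@Q0 runs 3, rem=1, I/O yield, promote→Q0. Q0=[P4,P1,P2] Q1=[P5] Q2=[]
t=27-28: P4@Q0 runs 1, rem=8, I/O yield, promote→Q0. Q0=[P1,P2,P4] Q1=[P5] Q2=[]
t=28-29: P1@Q0 runs 1, rem=10, I/O yield, promote→Q0. Q0=[P2,P4,P1] Q1=[P5] Q2=[]
t=29-30: P2@Q0 runs 1, rem=0, completes. Q0=[P4,P1] Q1=[P5] Q2=[]
t=30-31: P4@Q0 runs 1, rem=7, I/O yield, promote→Q0. Q0=[P1,P4] Q1=[P5] Q2=[]
t=31-32: P1@Q0 runs 1, rem=9, I/O yield, promote→Q0. Q0=[P4,P1] Q1=[P5] Q2=[]
t=32-33: P4@Q0 runs 1, rem=6, I/O yield, promote→Q0. Q0=[P1,P4] Q1=[P5] Q2=[]
t=33-34: P1@Q0 runs 1, rem=8, I/O yield, promote→Q0. Q0=[P4,P1] Q1=[P5] Q2=[]
t=34-35: P4@Q0 runs 1, rem=5, I/O yield, promote→Q0. Q0=[P1,P4] Q1=[P5] Q2=[]
t=35-36: P1@Q0 runs 1, rem=7, I/O yield, promote→Q0. Q0=[P4,P1] Q1=[P5] Q2=[]
t=36-37: P4@Q0 runs 1, rem=4, I/O yield, promote→Q0. Q0=[P1,P4] Q1=[P5] Q2=[]
t=37-38: P1@Q0 runs 1, rem=6, I/O yield, promote→Q0. Q0=[P4,P1] Q1=[P5] Q2=[]
t=38-39: P4@Q0 runs 1, rem=3, I/O yield, promote→Q0. Q0=[P1,P4] Q1=[P5] Q2=[]
t=39-40: P1@Q0 runs 1, rem=5, I/O yield, promote→Q0. Q0=[P4,P1] Q1=[P5] Q2=[]
t=40-41: P4@Q0 runs 1, rem=2, I/O yield, promote→Q0. Q0=[P1,P4] Q1=[P5] Q2=[]
t=41-42: P1@Q0 runs 1, rem=4, I/O yield, promote→Q0. Q0=[P4,P1] Q1=[P5] Q2=[]
t=42-43: P4@Q0 runs 1, rem=1, I/O yield, promote→Q0. Q0=[P1,P4] Q1=[P5] Q2=[]
t=43-44: P1@Q0 runs 1, rem=3, I/O yield, promote→Q0. Q0=[P4,P1] Q1=[P5] Q2=[]
t=44-45: P4@Q0 runs 1, rem=0, completes. Q0=[P1] Q1=[P5] Q2=[]
t=45-46: P1@Q0 runs 1, rem=2, I/O yield, promote→Q0. Q0=[P1] Q1=[P5] Q2=[]
t=46-47: P1@Q0 runs 1, rem=1, I/O yield, promote→Q0. Q0=[P1] Q1=[P5] Q2=[]
t=47-48: P1@Q0 runs 1, rem=0, completes. Q0=[] Q1=[P5] Q2=[]
t=48-54: P5@Q1 runs 6, rem=4, quantum used, demote→Q2. Q0=[] Q1=[] Q2=[P5]
t=54-58: P5@Q2 runs 4, rem=0, completes. Q0=[] Q1=[] Q2=[]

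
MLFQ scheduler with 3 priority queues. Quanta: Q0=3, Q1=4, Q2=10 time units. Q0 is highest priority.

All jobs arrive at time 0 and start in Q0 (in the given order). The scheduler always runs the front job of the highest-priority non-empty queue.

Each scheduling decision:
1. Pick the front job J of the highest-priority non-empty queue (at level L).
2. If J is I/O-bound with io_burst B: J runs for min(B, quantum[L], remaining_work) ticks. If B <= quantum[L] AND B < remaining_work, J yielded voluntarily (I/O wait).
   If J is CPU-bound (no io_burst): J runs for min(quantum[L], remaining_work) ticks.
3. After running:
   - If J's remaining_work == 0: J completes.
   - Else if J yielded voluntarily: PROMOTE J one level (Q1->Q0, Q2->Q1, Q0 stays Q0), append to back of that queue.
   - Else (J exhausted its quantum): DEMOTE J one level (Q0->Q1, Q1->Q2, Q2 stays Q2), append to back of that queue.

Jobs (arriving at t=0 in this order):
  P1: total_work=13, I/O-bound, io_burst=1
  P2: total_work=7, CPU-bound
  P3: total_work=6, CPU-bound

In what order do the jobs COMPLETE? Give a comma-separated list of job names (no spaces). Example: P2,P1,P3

t=0-1: P1@Q0 runs 1, rem=12, I/O yield, promote→Q0. Q0=[P2,P3,P1] Q1=[] Q2=[]
t=1-4: P2@Q0 runs 3, rem=4, quantum used, demote→Q1. Q0=[P3,P1] Q1=[P2] Q2=[]
t=4-7: P3@Q0 runs 3, rem=3, quantum used, demote→Q1. Q0=[P1] Q1=[P2,P3] Q2=[]
t=7-8: P1@Q0 runs 1, rem=11, I/O yield, promote→Q0. Q0=[P1] Q1=[P2,P3] Q2=[]
t=8-9: P1@Q0 runs 1, rem=10, I/O yield, promote→Q0. Q0=[P1] Q1=[P2,P3] Q2=[]
t=9-10: P1@Q0 runs 1, rem=9, I/O yield, promote→Q0. Q0=[P1] Q1=[P2,P3] Q2=[]
t=10-11: P1@Q0 runs 1, rem=8, I/O yield, promote→Q0. Q0=[P1] Q1=[P2,P3] Q2=[]
t=11-12: P1@Q0 runs 1, rem=7, I/O yield, promote→Q0. Q0=[P1] Q1=[P2,P3] Q2=[]
t=12-13: P1@Q0 runs 1, rem=6, I/O yield, promote→Q0. Q0=[P1] Q1=[P2,P3] Q2=[]
t=13-14: P1@Q0 runs 1, rem=5, I/O yield, promote→Q0. Q0=[P1] Q1=[P2,P3] Q2=[]
t=14-15: P1@Q0 runs 1, rem=4, I/O yield, promote→Q0. Q0=[P1] Q1=[P2,P3] Q2=[]
t=15-16: P1@Q0 runs 1, rem=3, I/O yield, promote→Q0. Q0=[P1] Q1=[P2,P3] Q2=[]
t=16-17: P1@Q0 runs 1, rem=2, I/O yield, promote→Q0. Q0=[P1] Q1=[P2,P3] Q2=[]
t=17-18: P1@Q0 runs 1, rem=1, I/O yield, promote→Q0. Q0=[P1] Q1=[P2,P3] Q2=[]
t=18-19: P1@Q0 runs 1, rem=0, completes. Q0=[] Q1=[P2,P3] Q2=[]
t=19-23: P2@Q1 runs 4, rem=0, completes. Q0=[] Q1=[P3] Q2=[]
t=23-26: P3@Q1 runs 3, rem=0, completes. Q0=[] Q1=[] Q2=[]

Answer: P1,P2,P3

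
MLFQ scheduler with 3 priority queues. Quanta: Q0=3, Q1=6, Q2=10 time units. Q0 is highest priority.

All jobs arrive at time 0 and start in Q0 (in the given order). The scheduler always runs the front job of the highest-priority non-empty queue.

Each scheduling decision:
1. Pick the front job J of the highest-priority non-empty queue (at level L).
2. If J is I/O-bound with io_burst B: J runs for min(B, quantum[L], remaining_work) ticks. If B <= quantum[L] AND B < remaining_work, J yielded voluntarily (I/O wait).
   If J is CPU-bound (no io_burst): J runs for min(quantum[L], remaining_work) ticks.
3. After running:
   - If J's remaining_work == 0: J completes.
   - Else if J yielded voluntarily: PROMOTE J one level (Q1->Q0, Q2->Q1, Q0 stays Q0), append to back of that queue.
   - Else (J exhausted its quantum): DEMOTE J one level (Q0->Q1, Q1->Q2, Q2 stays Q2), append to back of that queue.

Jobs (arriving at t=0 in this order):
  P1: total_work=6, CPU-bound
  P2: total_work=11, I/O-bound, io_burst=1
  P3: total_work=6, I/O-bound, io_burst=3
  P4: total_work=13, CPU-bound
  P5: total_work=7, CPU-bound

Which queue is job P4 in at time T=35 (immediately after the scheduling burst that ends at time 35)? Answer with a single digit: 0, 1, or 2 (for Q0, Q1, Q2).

Answer: 2

Derivation:
t=0-3: P1@Q0 runs 3, rem=3, quantum used, demote→Q1. Q0=[P2,P3,P4,P5] Q1=[P1] Q2=[]
t=3-4: P2@Q0 runs 1, rem=10, I/O yield, promote→Q0. Q0=[P3,P4,P5,P2] Q1=[P1] Q2=[]
t=4-7: P3@Q0 runs 3, rem=3, I/O yield, promote→Q0. Q0=[P4,P5,P2,P3] Q1=[P1] Q2=[]
t=7-10: P4@Q0 runs 3, rem=10, quantum used, demote→Q1. Q0=[P5,P2,P3] Q1=[P1,P4] Q2=[]
t=10-13: P5@Q0 runs 3, rem=4, quantum used, demote→Q1. Q0=[P2,P3] Q1=[P1,P4,P5] Q2=[]
t=13-14: P2@Q0 runs 1, rem=9, I/O yield, promote→Q0. Q0=[P3,P2] Q1=[P1,P4,P5] Q2=[]
t=14-17: P3@Q0 runs 3, rem=0, completes. Q0=[P2] Q1=[P1,P4,P5] Q2=[]
t=17-18: P2@Q0 runs 1, rem=8, I/O yield, promote→Q0. Q0=[P2] Q1=[P1,P4,P5] Q2=[]
t=18-19: P2@Q0 runs 1, rem=7, I/O yield, promote→Q0. Q0=[P2] Q1=[P1,P4,P5] Q2=[]
t=19-20: P2@Q0 runs 1, rem=6, I/O yield, promote→Q0. Q0=[P2] Q1=[P1,P4,P5] Q2=[]
t=20-21: P2@Q0 runs 1, rem=5, I/O yield, promote→Q0. Q0=[P2] Q1=[P1,P4,P5] Q2=[]
t=21-22: P2@Q0 runs 1, rem=4, I/O yield, promote→Q0. Q0=[P2] Q1=[P1,P4,P5] Q2=[]
t=22-23: P2@Q0 runs 1, rem=3, I/O yield, promote→Q0. Q0=[P2] Q1=[P1,P4,P5] Q2=[]
t=23-24: P2@Q0 runs 1, rem=2, I/O yield, promote→Q0. Q0=[P2] Q1=[P1,P4,P5] Q2=[]
t=24-25: P2@Q0 runs 1, rem=1, I/O yield, promote→Q0. Q0=[P2] Q1=[P1,P4,P5] Q2=[]
t=25-26: P2@Q0 runs 1, rem=0, completes. Q0=[] Q1=[P1,P4,P5] Q2=[]
t=26-29: P1@Q1 runs 3, rem=0, completes. Q0=[] Q1=[P4,P5] Q2=[]
t=29-35: P4@Q1 runs 6, rem=4, quantum used, demote→Q2. Q0=[] Q1=[P5] Q2=[P4]
t=35-39: P5@Q1 runs 4, rem=0, completes. Q0=[] Q1=[] Q2=[P4]
t=39-43: P4@Q2 runs 4, rem=0, completes. Q0=[] Q1=[] Q2=[]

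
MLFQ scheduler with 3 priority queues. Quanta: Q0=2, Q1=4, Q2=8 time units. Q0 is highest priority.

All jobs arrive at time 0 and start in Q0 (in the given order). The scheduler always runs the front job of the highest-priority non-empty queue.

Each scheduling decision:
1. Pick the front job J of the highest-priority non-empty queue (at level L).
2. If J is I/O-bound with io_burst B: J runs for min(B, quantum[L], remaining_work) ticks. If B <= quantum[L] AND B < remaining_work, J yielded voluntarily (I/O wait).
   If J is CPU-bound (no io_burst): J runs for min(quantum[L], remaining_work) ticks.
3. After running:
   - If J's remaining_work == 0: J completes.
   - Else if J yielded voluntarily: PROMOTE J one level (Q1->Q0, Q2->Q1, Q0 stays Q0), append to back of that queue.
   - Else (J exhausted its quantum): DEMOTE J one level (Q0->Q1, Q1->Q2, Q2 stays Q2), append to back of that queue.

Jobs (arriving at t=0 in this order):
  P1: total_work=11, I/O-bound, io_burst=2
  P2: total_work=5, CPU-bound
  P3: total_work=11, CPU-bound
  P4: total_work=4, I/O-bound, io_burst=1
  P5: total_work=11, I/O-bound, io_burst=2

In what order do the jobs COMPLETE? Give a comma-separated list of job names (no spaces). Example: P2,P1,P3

Answer: P4,P1,P5,P2,P3

Derivation:
t=0-2: P1@Q0 runs 2, rem=9, I/O yield, promote→Q0. Q0=[P2,P3,P4,P5,P1] Q1=[] Q2=[]
t=2-4: P2@Q0 runs 2, rem=3, quantum used, demote→Q1. Q0=[P3,P4,P5,P1] Q1=[P2] Q2=[]
t=4-6: P3@Q0 runs 2, rem=9, quantum used, demote→Q1. Q0=[P4,P5,P1] Q1=[P2,P3] Q2=[]
t=6-7: P4@Q0 runs 1, rem=3, I/O yield, promote→Q0. Q0=[P5,P1,P4] Q1=[P2,P3] Q2=[]
t=7-9: P5@Q0 runs 2, rem=9, I/O yield, promote→Q0. Q0=[P1,P4,P5] Q1=[P2,P3] Q2=[]
t=9-11: P1@Q0 runs 2, rem=7, I/O yield, promote→Q0. Q0=[P4,P5,P1] Q1=[P2,P3] Q2=[]
t=11-12: P4@Q0 runs 1, rem=2, I/O yield, promote→Q0. Q0=[P5,P1,P4] Q1=[P2,P3] Q2=[]
t=12-14: P5@Q0 runs 2, rem=7, I/O yield, promote→Q0. Q0=[P1,P4,P5] Q1=[P2,P3] Q2=[]
t=14-16: P1@Q0 runs 2, rem=5, I/O yield, promote→Q0. Q0=[P4,P5,P1] Q1=[P2,P3] Q2=[]
t=16-17: P4@Q0 runs 1, rem=1, I/O yield, promote→Q0. Q0=[P5,P1,P4] Q1=[P2,P3] Q2=[]
t=17-19: P5@Q0 runs 2, rem=5, I/O yield, promote→Q0. Q0=[P1,P4,P5] Q1=[P2,P3] Q2=[]
t=19-21: P1@Q0 runs 2, rem=3, I/O yield, promote→Q0. Q0=[P4,P5,P1] Q1=[P2,P3] Q2=[]
t=21-22: P4@Q0 runs 1, rem=0, completes. Q0=[P5,P1] Q1=[P2,P3] Q2=[]
t=22-24: P5@Q0 runs 2, rem=3, I/O yield, promote→Q0. Q0=[P1,P5] Q1=[P2,P3] Q2=[]
t=24-26: P1@Q0 runs 2, rem=1, I/O yield, promote→Q0. Q0=[P5,P1] Q1=[P2,P3] Q2=[]
t=26-28: P5@Q0 runs 2, rem=1, I/O yield, promote→Q0. Q0=[P1,P5] Q1=[P2,P3] Q2=[]
t=28-29: P1@Q0 runs 1, rem=0, completes. Q0=[P5] Q1=[P2,P3] Q2=[]
t=29-30: P5@Q0 runs 1, rem=0, completes. Q0=[] Q1=[P2,P3] Q2=[]
t=30-33: P2@Q1 runs 3, rem=0, completes. Q0=[] Q1=[P3] Q2=[]
t=33-37: P3@Q1 runs 4, rem=5, quantum used, demote→Q2. Q0=[] Q1=[] Q2=[P3]
t=37-42: P3@Q2 runs 5, rem=0, completes. Q0=[] Q1=[] Q2=[]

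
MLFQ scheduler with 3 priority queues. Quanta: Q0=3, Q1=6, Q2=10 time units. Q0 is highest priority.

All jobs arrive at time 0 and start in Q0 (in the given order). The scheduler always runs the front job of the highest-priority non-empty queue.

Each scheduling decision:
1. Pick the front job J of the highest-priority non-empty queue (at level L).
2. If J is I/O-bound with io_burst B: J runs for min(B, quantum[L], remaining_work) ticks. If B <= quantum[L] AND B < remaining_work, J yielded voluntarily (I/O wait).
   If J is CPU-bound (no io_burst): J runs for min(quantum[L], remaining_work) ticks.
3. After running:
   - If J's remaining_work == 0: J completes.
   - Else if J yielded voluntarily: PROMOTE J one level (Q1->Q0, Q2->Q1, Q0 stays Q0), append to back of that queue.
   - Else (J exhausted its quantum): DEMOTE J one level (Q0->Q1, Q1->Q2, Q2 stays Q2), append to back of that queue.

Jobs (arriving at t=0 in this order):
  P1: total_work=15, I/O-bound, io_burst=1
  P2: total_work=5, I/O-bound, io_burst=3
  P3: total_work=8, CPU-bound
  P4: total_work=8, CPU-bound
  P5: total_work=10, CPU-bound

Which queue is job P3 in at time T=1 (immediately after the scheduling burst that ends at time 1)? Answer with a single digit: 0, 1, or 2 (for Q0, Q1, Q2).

t=0-1: P1@Q0 runs 1, rem=14, I/O yield, promote→Q0. Q0=[P2,P3,P4,P5,P1] Q1=[] Q2=[]
t=1-4: P2@Q0 runs 3, rem=2, I/O yield, promote→Q0. Q0=[P3,P4,P5,P1,P2] Q1=[] Q2=[]
t=4-7: P3@Q0 runs 3, rem=5, quantum used, demote→Q1. Q0=[P4,P5,P1,P2] Q1=[P3] Q2=[]
t=7-10: P4@Q0 runs 3, rem=5, quantum used, demote→Q1. Q0=[P5,P1,P2] Q1=[P3,P4] Q2=[]
t=10-13: P5@Q0 runs 3, rem=7, quantum used, demote→Q1. Q0=[P1,P2] Q1=[P3,P4,P5] Q2=[]
t=13-14: P1@Q0 runs 1, rem=13, I/O yield, promote→Q0. Q0=[P2,P1] Q1=[P3,P4,P5] Q2=[]
t=14-16: P2@Q0 runs 2, rem=0, completes. Q0=[P1] Q1=[P3,P4,P5] Q2=[]
t=16-17: P1@Q0 runs 1, rem=12, I/O yield, promote→Q0. Q0=[P1] Q1=[P3,P4,P5] Q2=[]
t=17-18: P1@Q0 runs 1, rem=11, I/O yield, promote→Q0. Q0=[P1] Q1=[P3,P4,P5] Q2=[]
t=18-19: P1@Q0 runs 1, rem=10, I/O yield, promote→Q0. Q0=[P1] Q1=[P3,P4,P5] Q2=[]
t=19-20: P1@Q0 runs 1, rem=9, I/O yield, promote→Q0. Q0=[P1] Q1=[P3,P4,P5] Q2=[]
t=20-21: P1@Q0 runs 1, rem=8, I/O yield, promote→Q0. Q0=[P1] Q1=[P3,P4,P5] Q2=[]
t=21-22: P1@Q0 runs 1, rem=7, I/O yield, promote→Q0. Q0=[P1] Q1=[P3,P4,P5] Q2=[]
t=22-23: P1@Q0 runs 1, rem=6, I/O yield, promote→Q0. Q0=[P1] Q1=[P3,P4,P5] Q2=[]
t=23-24: P1@Q0 runs 1, rem=5, I/O yield, promote→Q0. Q0=[P1] Q1=[P3,P4,P5] Q2=[]
t=24-25: P1@Q0 runs 1, rem=4, I/O yield, promote→Q0. Q0=[P1] Q1=[P3,P4,P5] Q2=[]
t=25-26: P1@Q0 runs 1, rem=3, I/O yield, promote→Q0. Q0=[P1] Q1=[P3,P4,P5] Q2=[]
t=26-27: P1@Q0 runs 1, rem=2, I/O yield, promote→Q0. Q0=[P1] Q1=[P3,P4,P5] Q2=[]
t=27-28: P1@Q0 runs 1, rem=1, I/O yield, promote→Q0. Q0=[P1] Q1=[P3,P4,P5] Q2=[]
t=28-29: P1@Q0 runs 1, rem=0, completes. Q0=[] Q1=[P3,P4,P5] Q2=[]
t=29-34: P3@Q1 runs 5, rem=0, completes. Q0=[] Q1=[P4,P5] Q2=[]
t=34-39: P4@Q1 runs 5, rem=0, completes. Q0=[] Q1=[P5] Q2=[]
t=39-45: P5@Q1 runs 6, rem=1, quantum used, demote→Q2. Q0=[] Q1=[] Q2=[P5]
t=45-46: P5@Q2 runs 1, rem=0, completes. Q0=[] Q1=[] Q2=[]

Answer: 0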